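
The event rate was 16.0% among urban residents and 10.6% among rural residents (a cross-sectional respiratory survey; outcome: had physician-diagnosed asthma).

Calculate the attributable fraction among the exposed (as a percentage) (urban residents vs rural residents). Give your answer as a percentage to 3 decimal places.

AR% = (0.1600 − 0.1060) / 0.1600 = 0.3375 → 33.750%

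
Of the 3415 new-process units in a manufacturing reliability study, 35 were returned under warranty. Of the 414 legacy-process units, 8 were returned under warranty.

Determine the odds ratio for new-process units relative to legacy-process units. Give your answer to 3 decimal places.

OR = (35 × 406) / (3380 × 8) = 14210/27040 ≈ 0.526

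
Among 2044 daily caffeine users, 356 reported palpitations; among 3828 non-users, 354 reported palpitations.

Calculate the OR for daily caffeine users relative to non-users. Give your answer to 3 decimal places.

odds, daily caffeine users = 356/1688 = 0.2109
odds, non-users = 354/3474 = 0.1019
OR = 0.2109 / 0.1019 = 2.070

OR ≈ 2.070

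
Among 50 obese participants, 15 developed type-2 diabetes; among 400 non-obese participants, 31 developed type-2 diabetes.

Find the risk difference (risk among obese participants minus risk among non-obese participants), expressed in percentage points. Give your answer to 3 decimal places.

22.250

risk, obese participants = 15/50 = 0.3000
risk, non-obese participants = 31/400 = 0.0775
risk difference = 0.3000 − 0.0775 = 0.2225 → 22.250 percentage points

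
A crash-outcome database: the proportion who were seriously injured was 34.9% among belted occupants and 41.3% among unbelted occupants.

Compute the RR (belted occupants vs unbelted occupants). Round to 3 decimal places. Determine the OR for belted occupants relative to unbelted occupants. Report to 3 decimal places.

RR = 0.845; OR = 0.762

RR = 0.3490 / 0.4130 = 0.845
odds, belted occupants = 0.3490/0.6510 = 0.5361
odds, unbelted occupants = 0.4130/0.5870 = 0.7036
OR = 0.5361 / 0.7036 = 0.762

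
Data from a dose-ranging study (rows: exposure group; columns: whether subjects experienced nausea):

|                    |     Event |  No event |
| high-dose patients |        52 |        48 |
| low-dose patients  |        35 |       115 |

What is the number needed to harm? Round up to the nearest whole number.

NNH = 4

risk, high-dose patients = 52/100 = 0.520000
risk, low-dose patients = 35/150 = 0.233333
absolute risk difference = 0.286667
1 / 0.286667 = 3.488 → round up → 4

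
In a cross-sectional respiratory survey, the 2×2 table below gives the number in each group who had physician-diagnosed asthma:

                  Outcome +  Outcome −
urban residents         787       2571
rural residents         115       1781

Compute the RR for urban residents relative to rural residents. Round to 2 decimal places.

risk, urban residents = 787/3358 = 0.2344
risk, rural residents = 115/1896 = 0.0607
RR = 0.2344 / 0.0607 = 3.86

RR ≈ 3.86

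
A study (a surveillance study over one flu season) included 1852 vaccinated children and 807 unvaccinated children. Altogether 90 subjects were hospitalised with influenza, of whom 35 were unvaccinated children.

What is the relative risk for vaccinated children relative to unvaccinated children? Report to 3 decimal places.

vaccinated children with the outcome: 90 − 35 = 55
vaccinated children without the outcome: 1852 − 55 = 1797
unvaccinated children without the outcome: 807 − 35 = 772
risk, vaccinated children = 55/1852 = 0.02970
risk, unvaccinated children = 35/807 = 0.04337
RR = 0.02970 / 0.04337 = 0.685

RR ≈ 0.685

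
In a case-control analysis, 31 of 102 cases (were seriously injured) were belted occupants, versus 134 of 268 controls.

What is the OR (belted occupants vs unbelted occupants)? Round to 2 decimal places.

odds, belted occupants = 31/134 = 0.2313
odds, unbelted occupants = 71/134 = 0.5299
OR = 0.2313 / 0.5299 = 0.44

0.44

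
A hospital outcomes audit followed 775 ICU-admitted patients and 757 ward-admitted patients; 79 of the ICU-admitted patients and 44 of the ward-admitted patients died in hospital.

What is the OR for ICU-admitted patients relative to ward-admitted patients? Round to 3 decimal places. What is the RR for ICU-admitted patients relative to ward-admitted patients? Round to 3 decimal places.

OR = (79 × 713) / (696 × 44) = 56327/30624 ≈ 1.839
risk, ICU-admitted patients = 79/775 = 0.1019
risk, ward-admitted patients = 44/757 = 0.0581
RR = 0.1019 / 0.0581 = 1.754

OR = 1.839; RR = 1.754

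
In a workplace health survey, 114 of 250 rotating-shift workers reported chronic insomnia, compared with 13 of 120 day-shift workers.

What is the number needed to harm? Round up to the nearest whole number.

risk, rotating-shift workers = 114/250 = 0.456000
risk, day-shift workers = 13/120 = 0.108333
absolute risk difference = 0.347667
1 / 0.347667 = 2.876 → round up → 3

NNH = 3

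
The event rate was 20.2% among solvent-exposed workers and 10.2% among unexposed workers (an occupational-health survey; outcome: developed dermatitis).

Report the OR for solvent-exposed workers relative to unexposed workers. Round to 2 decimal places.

2.23

odds, solvent-exposed workers = 0.2020/0.7980 = 0.2531
odds, unexposed workers = 0.1020/0.8980 = 0.1136
OR = 0.2531 / 0.1136 = 2.23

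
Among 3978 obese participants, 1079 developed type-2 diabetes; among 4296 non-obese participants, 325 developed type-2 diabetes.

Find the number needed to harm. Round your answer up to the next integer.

risk, obese participants = 1079/3978 = 0.271242
risk, non-obese participants = 325/4296 = 0.075652
absolute risk difference = 0.195590
1 / 0.195590 = 5.113 → round up → 6

6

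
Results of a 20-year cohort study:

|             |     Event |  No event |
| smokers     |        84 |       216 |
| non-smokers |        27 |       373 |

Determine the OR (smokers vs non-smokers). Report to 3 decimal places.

OR = (84 × 373) / (216 × 27) = 31332/5832 ≈ 5.372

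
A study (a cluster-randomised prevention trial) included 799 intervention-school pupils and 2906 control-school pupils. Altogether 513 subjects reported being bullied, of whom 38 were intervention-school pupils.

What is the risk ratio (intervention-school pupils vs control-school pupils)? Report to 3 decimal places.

0.291

intervention-school pupils without the outcome: 799 − 38 = 761
control-school pupils with the outcome: 513 − 38 = 475
control-school pupils without the outcome: 2906 − 475 = 2431
risk, intervention-school pupils = 38/799 = 0.04756
risk, control-school pupils = 475/2906 = 0.16345
RR = 0.04756 / 0.16345 = 0.291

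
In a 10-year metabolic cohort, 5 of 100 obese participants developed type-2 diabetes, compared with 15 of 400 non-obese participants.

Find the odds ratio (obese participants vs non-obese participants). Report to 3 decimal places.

OR = (5 × 385) / (95 × 15) = 1925/1425 ≈ 1.351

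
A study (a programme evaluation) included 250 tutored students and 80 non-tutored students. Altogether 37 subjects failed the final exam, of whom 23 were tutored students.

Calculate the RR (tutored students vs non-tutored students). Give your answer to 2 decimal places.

tutored students without the outcome: 250 − 23 = 227
non-tutored students with the outcome: 37 − 23 = 14
non-tutored students without the outcome: 80 − 14 = 66
risk, tutored students = 23/250 = 0.0920
risk, non-tutored students = 14/80 = 0.1750
RR = 0.0920 / 0.1750 = 0.53

RR: 0.53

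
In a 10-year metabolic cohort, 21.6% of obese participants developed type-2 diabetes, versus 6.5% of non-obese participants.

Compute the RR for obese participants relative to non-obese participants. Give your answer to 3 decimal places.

RR = 0.2160 / 0.0650 = 3.323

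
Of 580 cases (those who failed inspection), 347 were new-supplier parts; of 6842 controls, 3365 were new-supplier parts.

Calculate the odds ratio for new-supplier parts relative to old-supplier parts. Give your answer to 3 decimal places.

odds, new-supplier parts = 347/3365 = 0.1031
odds, old-supplier parts = 233/3477 = 0.0670
OR = 0.1031 / 0.0670 = 1.539

OR: 1.539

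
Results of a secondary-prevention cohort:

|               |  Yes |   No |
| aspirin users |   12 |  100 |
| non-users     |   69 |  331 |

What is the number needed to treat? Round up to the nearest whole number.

risk, aspirin users = 12/112 = 0.107143
risk, non-users = 69/400 = 0.172500
absolute risk difference = 0.065357
1 / 0.065357 = 15.301 → round up → 16

16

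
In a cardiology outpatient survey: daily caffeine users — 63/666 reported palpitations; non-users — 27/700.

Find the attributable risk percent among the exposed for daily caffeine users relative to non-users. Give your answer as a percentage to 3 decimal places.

risk, daily caffeine users = 63/666 = 0.09459
risk, non-users = 27/700 = 0.03857
AR% = (0.09459 − 0.03857) / 0.09459 = 0.5922 → 59.224%

AR% ≈ 59.224%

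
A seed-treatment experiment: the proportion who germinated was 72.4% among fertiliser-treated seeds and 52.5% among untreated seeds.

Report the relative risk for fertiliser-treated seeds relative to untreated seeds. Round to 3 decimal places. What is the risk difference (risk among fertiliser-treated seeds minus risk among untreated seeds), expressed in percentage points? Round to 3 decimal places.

RR = 1.379; RD = 19.900

RR = 0.7240 / 0.5250 = 1.379
risk difference = 0.7240 − 0.5250 = 0.1990 → 19.900 percentage points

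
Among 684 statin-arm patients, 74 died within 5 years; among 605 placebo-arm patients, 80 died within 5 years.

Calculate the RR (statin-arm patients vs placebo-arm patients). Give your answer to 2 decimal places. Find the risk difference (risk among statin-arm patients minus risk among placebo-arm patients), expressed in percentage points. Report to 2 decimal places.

risk, statin-arm patients = 74/684 = 0.1082
risk, placebo-arm patients = 80/605 = 0.1322
RR = 0.1082 / 0.1322 = 0.82
risk difference = 0.1082 − 0.1322 = -0.0240 → -2.40 percentage points

RR = 0.82; RD = -2.40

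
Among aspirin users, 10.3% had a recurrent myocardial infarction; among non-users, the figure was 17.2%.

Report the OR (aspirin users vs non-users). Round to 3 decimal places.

odds, aspirin users = 0.1030/0.8970 = 0.1148
odds, non-users = 0.1720/0.8280 = 0.2077
OR = 0.1148 / 0.2077 = 0.553

0.553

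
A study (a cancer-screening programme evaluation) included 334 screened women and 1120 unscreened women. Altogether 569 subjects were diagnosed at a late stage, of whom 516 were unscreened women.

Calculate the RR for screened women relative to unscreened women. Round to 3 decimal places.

0.344

screened women with the outcome: 569 − 516 = 53
screened women without the outcome: 334 − 53 = 281
unscreened women without the outcome: 1120 − 516 = 604
risk, screened women = 53/334 = 0.1587
risk, unscreened women = 516/1120 = 0.4607
RR = 0.1587 / 0.4607 = 0.344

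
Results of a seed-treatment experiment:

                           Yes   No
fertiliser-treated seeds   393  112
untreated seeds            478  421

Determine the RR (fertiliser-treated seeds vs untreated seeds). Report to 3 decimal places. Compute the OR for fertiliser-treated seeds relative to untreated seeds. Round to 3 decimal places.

RR = 1.464; OR = 3.090

risk, fertiliser-treated seeds = 393/505 = 0.7782
risk, untreated seeds = 478/899 = 0.5317
RR = 0.7782 / 0.5317 = 1.464
OR = (393 × 421) / (112 × 478) = 165453/53536 ≈ 3.090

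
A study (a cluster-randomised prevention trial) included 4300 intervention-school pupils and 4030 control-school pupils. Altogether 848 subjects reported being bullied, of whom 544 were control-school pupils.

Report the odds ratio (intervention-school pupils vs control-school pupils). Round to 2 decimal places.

0.49

intervention-school pupils with the outcome: 848 − 544 = 304
intervention-school pupils without the outcome: 4300 − 304 = 3996
control-school pupils without the outcome: 4030 − 544 = 3486
odds, intervention-school pupils = 304/3996 = 0.0761
odds, control-school pupils = 544/3486 = 0.1561
OR = 0.0761 / 0.1561 = 0.49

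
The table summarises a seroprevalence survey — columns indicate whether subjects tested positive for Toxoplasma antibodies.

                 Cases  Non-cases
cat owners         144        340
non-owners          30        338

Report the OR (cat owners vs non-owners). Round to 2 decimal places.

odds, cat owners = 144/340 = 0.4235
odds, non-owners = 30/338 = 0.0888
OR = 0.4235 / 0.0888 = 4.77

OR ≈ 4.77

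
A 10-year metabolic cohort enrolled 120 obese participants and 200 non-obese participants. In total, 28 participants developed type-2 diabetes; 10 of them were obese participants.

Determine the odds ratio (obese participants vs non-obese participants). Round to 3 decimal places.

obese participants without the outcome: 120 − 10 = 110
non-obese participants with the outcome: 28 − 10 = 18
non-obese participants without the outcome: 200 − 18 = 182
OR = (10 × 182) / (110 × 18) = 1820/1980 ≈ 0.919

0.919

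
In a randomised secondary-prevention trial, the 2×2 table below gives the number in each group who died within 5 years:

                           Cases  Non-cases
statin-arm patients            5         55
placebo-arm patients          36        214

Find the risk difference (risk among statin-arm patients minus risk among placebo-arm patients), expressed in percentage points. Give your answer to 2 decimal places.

RD: -6.07

risk, statin-arm patients = 5/60 = 0.0833
risk, placebo-arm patients = 36/250 = 0.1440
risk difference = 0.0833 − 0.1440 = -0.0607 → -6.07 percentage points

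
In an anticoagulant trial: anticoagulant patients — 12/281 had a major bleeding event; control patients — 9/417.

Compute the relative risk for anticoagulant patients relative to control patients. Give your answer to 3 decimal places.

1.979

risk, anticoagulant patients = 12/281 = 0.04270
risk, control patients = 9/417 = 0.02158
RR = 0.04270 / 0.02158 = 1.979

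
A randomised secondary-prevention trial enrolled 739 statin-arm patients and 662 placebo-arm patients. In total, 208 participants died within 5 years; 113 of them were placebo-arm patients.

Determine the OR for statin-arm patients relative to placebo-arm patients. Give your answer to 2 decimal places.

statin-arm patients with the outcome: 208 − 113 = 95
statin-arm patients without the outcome: 739 − 95 = 644
placebo-arm patients without the outcome: 662 − 113 = 549
OR = (95 × 549) / (644 × 113) = 52155/72772 ≈ 0.72

OR ≈ 0.72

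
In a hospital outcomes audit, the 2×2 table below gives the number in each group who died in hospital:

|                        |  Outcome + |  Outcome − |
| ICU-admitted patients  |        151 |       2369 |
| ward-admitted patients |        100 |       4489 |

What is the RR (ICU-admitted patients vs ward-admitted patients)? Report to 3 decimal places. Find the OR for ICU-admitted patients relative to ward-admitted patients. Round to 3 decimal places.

RR = 2.750; OR = 2.861

risk, ICU-admitted patients = 151/2520 = 0.05992
risk, ward-admitted patients = 100/4589 = 0.02179
RR = 0.05992 / 0.02179 = 2.750
odds, ICU-admitted patients = 151/2369 = 0.06374
odds, ward-admitted patients = 100/4489 = 0.02228
OR = 0.06374 / 0.02228 = 2.861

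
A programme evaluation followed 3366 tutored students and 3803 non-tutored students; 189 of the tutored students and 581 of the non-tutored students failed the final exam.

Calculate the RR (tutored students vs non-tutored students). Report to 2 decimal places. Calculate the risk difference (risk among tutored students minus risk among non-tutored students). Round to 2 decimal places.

RR = 0.37; RD = -0.10

risk, tutored students = 189/3366 = 0.0561
risk, non-tutored students = 581/3803 = 0.1528
RR = 0.0561 / 0.1528 = 0.37
risk difference = 0.0561 − 0.1528 = -0.10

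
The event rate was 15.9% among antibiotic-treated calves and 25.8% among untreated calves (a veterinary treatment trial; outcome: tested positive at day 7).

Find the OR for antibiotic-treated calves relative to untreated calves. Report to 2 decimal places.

odds, antibiotic-treated calves = 0.1590/0.8410 = 0.1891
odds, untreated calves = 0.2580/0.7420 = 0.3477
OR = 0.1891 / 0.3477 = 0.54

0.54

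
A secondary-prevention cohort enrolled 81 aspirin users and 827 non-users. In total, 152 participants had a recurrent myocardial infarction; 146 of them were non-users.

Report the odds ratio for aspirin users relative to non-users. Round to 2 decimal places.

aspirin users with the outcome: 152 − 146 = 6
aspirin users without the outcome: 81 − 6 = 75
non-users without the outcome: 827 − 146 = 681
OR = (6 × 681) / (75 × 146) = 4086/10950 ≈ 0.37

0.37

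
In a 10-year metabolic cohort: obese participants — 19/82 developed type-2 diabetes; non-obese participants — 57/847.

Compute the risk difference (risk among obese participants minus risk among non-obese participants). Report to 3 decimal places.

0.164

risk, obese participants = 19/82 = 0.2317
risk, non-obese participants = 57/847 = 0.0673
risk difference = 0.2317 − 0.0673 = 0.164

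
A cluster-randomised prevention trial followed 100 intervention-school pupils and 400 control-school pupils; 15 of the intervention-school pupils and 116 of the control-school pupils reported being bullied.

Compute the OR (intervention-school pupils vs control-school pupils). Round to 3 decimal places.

OR = (15 × 284) / (85 × 116) = 4260/9860 ≈ 0.432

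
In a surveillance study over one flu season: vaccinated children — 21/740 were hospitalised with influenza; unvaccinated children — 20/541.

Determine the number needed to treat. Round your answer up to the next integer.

risk, vaccinated children = 21/740 = 0.028378
risk, unvaccinated children = 20/541 = 0.036969
absolute risk difference = 0.008590
1 / 0.008590 = 116.414 → round up → 117

NNT: 117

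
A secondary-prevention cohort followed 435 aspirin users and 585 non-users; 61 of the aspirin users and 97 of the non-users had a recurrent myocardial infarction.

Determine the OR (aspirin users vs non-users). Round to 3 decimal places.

OR = (61 × 488) / (374 × 97) = 29768/36278 ≈ 0.821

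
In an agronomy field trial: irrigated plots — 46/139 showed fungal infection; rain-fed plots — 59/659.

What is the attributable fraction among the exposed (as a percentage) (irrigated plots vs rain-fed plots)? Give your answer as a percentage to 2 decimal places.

AR%: 72.95%

risk, irrigated plots = 46/139 = 0.3309
risk, rain-fed plots = 59/659 = 0.0895
AR% = (0.3309 − 0.0895) / 0.3309 = 0.7295 → 72.95%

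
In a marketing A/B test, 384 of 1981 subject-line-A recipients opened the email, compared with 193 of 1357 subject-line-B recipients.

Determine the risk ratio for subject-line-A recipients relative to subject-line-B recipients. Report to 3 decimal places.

RR: 1.363

risk, subject-line-A recipients = 384/1981 = 0.1938
risk, subject-line-B recipients = 193/1357 = 0.1422
RR = 0.1938 / 0.1422 = 1.363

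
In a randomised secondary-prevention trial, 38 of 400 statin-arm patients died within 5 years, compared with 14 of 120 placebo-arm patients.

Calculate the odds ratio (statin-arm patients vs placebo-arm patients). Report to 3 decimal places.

OR = (38 × 106) / (362 × 14) = 4028/5068 ≈ 0.795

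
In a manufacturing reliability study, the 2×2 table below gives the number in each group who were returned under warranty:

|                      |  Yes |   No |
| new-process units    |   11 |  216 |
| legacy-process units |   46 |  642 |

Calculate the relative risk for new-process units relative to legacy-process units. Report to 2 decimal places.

RR = 0.72

risk, new-process units = 11/227 = 0.04846
risk, legacy-process units = 46/688 = 0.06686
RR = 0.04846 / 0.06686 = 0.72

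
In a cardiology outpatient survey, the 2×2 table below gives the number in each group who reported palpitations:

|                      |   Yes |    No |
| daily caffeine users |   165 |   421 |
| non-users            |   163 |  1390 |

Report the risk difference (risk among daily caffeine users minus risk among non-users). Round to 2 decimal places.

risk, daily caffeine users = 165/586 = 0.2816
risk, non-users = 163/1553 = 0.1050
risk difference = 0.2816 − 0.1050 = 0.18

RD ≈ 0.18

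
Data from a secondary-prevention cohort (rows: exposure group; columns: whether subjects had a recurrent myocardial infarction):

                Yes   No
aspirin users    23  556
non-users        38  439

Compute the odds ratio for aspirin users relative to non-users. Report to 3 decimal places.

OR = (23 × 439) / (556 × 38) = 10097/21128 ≈ 0.478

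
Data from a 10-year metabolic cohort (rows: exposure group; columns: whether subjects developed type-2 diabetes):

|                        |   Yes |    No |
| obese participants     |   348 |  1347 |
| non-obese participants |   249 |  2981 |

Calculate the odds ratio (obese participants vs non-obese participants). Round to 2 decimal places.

OR = (348 × 2981) / (1347 × 249) = 1037388/335403 ≈ 3.09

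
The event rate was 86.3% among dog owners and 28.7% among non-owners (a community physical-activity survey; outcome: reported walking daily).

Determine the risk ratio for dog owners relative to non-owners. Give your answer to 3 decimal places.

RR = 0.8630 / 0.2870 = 3.007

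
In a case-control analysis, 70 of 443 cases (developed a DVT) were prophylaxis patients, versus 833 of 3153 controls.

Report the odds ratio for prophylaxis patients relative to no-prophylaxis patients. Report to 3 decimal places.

OR = (70 × 2320) / (833 × 373) = 162400/310709 ≈ 0.523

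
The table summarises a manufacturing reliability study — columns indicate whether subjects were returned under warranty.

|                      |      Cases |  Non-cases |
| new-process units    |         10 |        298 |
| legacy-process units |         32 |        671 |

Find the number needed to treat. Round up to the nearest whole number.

NNT = 77

risk, new-process units = 10/308 = 0.032468
risk, legacy-process units = 32/703 = 0.045519
absolute risk difference = 0.013052
1 / 0.013052 = 76.617 → round up → 77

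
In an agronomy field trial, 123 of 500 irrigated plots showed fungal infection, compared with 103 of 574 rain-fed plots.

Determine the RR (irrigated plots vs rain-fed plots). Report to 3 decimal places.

RR ≈ 1.371

risk, irrigated plots = 123/500 = 0.2460
risk, rain-fed plots = 103/574 = 0.1794
RR = 0.2460 / 0.1794 = 1.371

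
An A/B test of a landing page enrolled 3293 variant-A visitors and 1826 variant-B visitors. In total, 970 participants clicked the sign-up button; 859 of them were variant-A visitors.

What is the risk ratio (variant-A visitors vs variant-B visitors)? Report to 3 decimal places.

RR ≈ 4.291

variant-A visitors without the outcome: 3293 − 859 = 2434
variant-B visitors with the outcome: 970 − 859 = 111
variant-B visitors without the outcome: 1826 − 111 = 1715
risk, variant-A visitors = 859/3293 = 0.2609
risk, variant-B visitors = 111/1826 = 0.0608
RR = 0.2609 / 0.0608 = 4.291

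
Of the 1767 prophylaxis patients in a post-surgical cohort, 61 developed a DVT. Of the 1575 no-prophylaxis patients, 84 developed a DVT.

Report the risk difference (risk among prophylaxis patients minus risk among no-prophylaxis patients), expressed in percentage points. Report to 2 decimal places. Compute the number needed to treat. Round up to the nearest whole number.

risk, prophylaxis patients = 61/1767 = 0.03452
risk, no-prophylaxis patients = 84/1575 = 0.05333
risk difference = 0.03452 − 0.05333 = -0.01881 → -1.88 percentage points
absolute risk difference = 0.018812
1 / 0.018812 = 53.158 → round up → 54

RD = -1.88; NNT = 54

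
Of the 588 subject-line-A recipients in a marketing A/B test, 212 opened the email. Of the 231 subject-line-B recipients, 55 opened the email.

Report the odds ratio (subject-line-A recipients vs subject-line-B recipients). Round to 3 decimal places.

odds, subject-line-A recipients = 212/376 = 0.5638
odds, subject-line-B recipients = 55/176 = 0.3125
OR = 0.5638 / 0.3125 = 1.804

OR ≈ 1.804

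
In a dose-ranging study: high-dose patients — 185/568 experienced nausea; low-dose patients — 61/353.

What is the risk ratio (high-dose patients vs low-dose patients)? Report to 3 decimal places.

RR ≈ 1.885

risk, high-dose patients = 185/568 = 0.3257
risk, low-dose patients = 61/353 = 0.1728
RR = 0.3257 / 0.1728 = 1.885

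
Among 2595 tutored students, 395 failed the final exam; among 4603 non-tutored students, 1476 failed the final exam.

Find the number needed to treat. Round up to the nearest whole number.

NNT: 6

risk, tutored students = 395/2595 = 0.152216
risk, non-tutored students = 1476/4603 = 0.320660
absolute risk difference = 0.168445
1 / 0.168445 = 5.937 → round up → 6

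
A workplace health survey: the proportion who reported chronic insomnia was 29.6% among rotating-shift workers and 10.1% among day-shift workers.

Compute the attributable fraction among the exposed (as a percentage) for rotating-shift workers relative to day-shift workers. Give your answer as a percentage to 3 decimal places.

AR% = (0.2960 − 0.1010) / 0.2960 = 0.6588 → 65.878%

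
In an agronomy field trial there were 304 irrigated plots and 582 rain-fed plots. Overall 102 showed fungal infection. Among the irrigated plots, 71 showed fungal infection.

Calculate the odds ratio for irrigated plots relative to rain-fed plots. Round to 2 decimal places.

irrigated plots without the outcome: 304 − 71 = 233
rain-fed plots with the outcome: 102 − 71 = 31
rain-fed plots without the outcome: 582 − 31 = 551
OR = (71 × 551) / (233 × 31) = 39121/7223 ≈ 5.42

5.42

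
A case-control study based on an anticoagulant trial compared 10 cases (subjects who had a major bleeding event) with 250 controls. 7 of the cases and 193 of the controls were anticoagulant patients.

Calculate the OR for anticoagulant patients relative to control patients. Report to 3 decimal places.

OR = (7 × 57) / (193 × 3) = 399/579 ≈ 0.689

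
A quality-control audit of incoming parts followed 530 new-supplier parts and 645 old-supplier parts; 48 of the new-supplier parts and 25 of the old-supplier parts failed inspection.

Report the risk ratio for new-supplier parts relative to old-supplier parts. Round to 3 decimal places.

risk, new-supplier parts = 48/530 = 0.09057
risk, old-supplier parts = 25/645 = 0.03876
RR = 0.09057 / 0.03876 = 2.337

RR ≈ 2.337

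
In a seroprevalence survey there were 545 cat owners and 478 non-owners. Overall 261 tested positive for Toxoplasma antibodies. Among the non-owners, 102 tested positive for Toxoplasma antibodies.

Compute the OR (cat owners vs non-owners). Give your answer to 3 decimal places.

cat owners with the outcome: 261 − 102 = 159
cat owners without the outcome: 545 − 159 = 386
non-owners without the outcome: 478 − 102 = 376
odds, cat owners = 159/386 = 0.4119
odds, non-owners = 102/376 = 0.2713
OR = 0.4119 / 0.2713 = 1.518

1.518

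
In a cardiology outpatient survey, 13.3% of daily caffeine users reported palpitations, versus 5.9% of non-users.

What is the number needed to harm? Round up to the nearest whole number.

absolute risk difference = 0.074000
1 / 0.074000 = 13.514 → round up → 14

NNH ≈ 14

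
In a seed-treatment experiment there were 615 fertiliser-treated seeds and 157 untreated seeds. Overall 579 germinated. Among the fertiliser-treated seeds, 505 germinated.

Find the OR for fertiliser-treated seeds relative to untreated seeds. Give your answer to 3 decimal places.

fertiliser-treated seeds without the outcome: 615 − 505 = 110
untreated seeds with the outcome: 579 − 505 = 74
untreated seeds without the outcome: 157 − 74 = 83
OR = (505 × 83) / (110 × 74) = 41915/8140 ≈ 5.149

OR = 5.149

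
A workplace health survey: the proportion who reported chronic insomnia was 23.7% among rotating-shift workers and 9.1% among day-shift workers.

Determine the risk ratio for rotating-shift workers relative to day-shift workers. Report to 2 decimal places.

RR = 0.2370 / 0.0910 = 2.60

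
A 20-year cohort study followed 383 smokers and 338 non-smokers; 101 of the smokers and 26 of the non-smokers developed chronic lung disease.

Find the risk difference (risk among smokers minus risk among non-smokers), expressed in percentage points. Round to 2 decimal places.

risk, smokers = 101/383 = 0.2637
risk, non-smokers = 26/338 = 0.0769
risk difference = 0.2637 − 0.0769 = 0.1868 → 18.68 percentage points

RD ≈ 18.68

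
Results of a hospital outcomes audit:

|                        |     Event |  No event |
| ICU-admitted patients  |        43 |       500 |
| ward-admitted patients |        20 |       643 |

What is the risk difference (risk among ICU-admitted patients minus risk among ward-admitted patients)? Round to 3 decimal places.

risk, ICU-admitted patients = 43/543 = 0.07919
risk, ward-admitted patients = 20/663 = 0.03017
risk difference = 0.07919 − 0.03017 = 0.049

0.049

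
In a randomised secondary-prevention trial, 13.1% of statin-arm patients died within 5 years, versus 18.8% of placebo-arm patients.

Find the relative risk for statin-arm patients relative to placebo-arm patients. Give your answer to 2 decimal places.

RR = 0.1310 / 0.1880 = 0.70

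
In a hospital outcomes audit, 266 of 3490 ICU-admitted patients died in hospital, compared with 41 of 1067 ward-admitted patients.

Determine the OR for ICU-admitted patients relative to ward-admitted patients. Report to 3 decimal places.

OR = (266 × 1026) / (3224 × 41) = 272916/132184 ≈ 2.065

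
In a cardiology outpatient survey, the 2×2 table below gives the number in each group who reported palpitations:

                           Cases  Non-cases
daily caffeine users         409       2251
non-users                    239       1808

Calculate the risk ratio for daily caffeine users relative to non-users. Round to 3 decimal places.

risk, daily caffeine users = 409/2660 = 0.1538
risk, non-users = 239/2047 = 0.1168
RR = 0.1538 / 0.1168 = 1.317

RR ≈ 1.317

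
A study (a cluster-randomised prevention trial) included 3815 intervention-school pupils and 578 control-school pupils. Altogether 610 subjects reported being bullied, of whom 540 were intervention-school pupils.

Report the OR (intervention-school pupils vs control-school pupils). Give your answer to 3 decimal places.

OR ≈ 1.197

intervention-school pupils without the outcome: 3815 − 540 = 3275
control-school pupils with the outcome: 610 − 540 = 70
control-school pupils without the outcome: 578 − 70 = 508
OR = (540 × 508) / (3275 × 70) = 274320/229250 ≈ 1.197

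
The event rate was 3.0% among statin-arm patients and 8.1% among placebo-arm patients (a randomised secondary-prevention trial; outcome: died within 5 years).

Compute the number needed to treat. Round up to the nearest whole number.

20

absolute risk difference = 0.051000
1 / 0.051000 = 19.608 → round up → 20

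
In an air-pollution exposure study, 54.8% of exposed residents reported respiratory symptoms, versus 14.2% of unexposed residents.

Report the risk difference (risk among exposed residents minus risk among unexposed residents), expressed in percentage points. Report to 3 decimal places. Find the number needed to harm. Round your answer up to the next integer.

RD = 40.600; NNH = 3

risk difference = 0.5480 − 0.1420 = 0.4060 → 40.600 percentage points
absolute risk difference = 0.406000
1 / 0.406000 = 2.463 → round up → 3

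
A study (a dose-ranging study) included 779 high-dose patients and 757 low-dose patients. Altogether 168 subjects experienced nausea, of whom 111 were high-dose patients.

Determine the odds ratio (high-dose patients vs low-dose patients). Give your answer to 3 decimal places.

high-dose patients without the outcome: 779 − 111 = 668
low-dose patients with the outcome: 168 − 111 = 57
low-dose patients without the outcome: 757 − 57 = 700
OR = (111 × 700) / (668 × 57) = 77700/38076 ≈ 2.041

OR: 2.041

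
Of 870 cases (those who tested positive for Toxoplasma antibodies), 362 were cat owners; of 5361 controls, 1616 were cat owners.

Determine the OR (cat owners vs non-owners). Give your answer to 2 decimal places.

OR = (362 × 3745) / (1616 × 508) = 1355690/820928 ≈ 1.65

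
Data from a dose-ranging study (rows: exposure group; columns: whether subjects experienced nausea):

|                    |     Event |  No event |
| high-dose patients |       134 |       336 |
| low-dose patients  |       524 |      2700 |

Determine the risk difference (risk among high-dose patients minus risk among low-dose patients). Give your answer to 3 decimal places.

0.123

risk, high-dose patients = 134/470 = 0.2851
risk, low-dose patients = 524/3224 = 0.1625
risk difference = 0.2851 − 0.1625 = 0.123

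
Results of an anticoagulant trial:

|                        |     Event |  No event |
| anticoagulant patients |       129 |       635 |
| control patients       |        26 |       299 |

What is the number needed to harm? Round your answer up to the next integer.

NNH ≈ 12

risk, anticoagulant patients = 129/764 = 0.168848
risk, control patients = 26/325 = 0.080000
absolute risk difference = 0.088848
1 / 0.088848 = 11.255 → round up → 12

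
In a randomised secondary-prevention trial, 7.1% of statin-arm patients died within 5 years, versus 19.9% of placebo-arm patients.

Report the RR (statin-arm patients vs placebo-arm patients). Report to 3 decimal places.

RR = 0.0710 / 0.1990 = 0.357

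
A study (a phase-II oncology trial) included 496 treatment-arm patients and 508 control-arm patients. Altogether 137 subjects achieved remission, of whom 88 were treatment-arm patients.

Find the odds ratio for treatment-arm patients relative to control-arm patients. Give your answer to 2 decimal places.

OR = 2.02

treatment-arm patients without the outcome: 496 − 88 = 408
control-arm patients with the outcome: 137 − 88 = 49
control-arm patients without the outcome: 508 − 49 = 459
odds, treatment-arm patients = 88/408 = 0.2157
odds, control-arm patients = 49/459 = 0.1068
OR = 0.2157 / 0.1068 = 2.02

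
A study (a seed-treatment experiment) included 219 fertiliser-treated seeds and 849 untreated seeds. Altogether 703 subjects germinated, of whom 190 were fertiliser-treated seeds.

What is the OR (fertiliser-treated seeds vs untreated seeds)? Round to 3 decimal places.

OR ≈ 4.291

fertiliser-treated seeds without the outcome: 219 − 190 = 29
untreated seeds with the outcome: 703 − 190 = 513
untreated seeds without the outcome: 849 − 513 = 336
OR = (190 × 336) / (29 × 513) = 63840/14877 ≈ 4.291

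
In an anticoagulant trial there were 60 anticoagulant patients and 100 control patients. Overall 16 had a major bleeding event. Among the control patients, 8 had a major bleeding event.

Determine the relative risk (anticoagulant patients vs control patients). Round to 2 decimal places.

1.67

anticoagulant patients with the outcome: 16 − 8 = 8
anticoagulant patients without the outcome: 60 − 8 = 52
control patients without the outcome: 100 − 8 = 92
risk, anticoagulant patients = 8/60 = 0.1333
risk, control patients = 8/100 = 0.0800
RR = 0.1333 / 0.0800 = 1.67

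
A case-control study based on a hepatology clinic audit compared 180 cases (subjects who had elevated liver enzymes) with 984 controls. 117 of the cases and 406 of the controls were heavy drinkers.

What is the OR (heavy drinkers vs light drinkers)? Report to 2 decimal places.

odds, heavy drinkers = 117/406 = 0.2882
odds, light drinkers = 63/578 = 0.1090
OR = 0.2882 / 0.1090 = 2.64

OR ≈ 2.64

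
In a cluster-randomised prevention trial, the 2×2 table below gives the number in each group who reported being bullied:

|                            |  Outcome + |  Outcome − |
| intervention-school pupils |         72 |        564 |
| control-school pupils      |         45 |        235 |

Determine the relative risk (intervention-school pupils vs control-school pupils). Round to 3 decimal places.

risk, intervention-school pupils = 72/636 = 0.1132
risk, control-school pupils = 45/280 = 0.1607
RR = 0.1132 / 0.1607 = 0.704

0.704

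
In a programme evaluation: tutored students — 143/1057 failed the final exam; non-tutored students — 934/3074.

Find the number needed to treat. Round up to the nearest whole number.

NNT: 6

risk, tutored students = 143/1057 = 0.135289
risk, non-tutored students = 934/3074 = 0.303839
absolute risk difference = 0.168550
1 / 0.168550 = 5.933 → round up → 6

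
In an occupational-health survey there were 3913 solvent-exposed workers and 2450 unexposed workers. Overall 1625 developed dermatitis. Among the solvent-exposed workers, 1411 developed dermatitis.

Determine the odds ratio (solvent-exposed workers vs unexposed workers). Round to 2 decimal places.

solvent-exposed workers without the outcome: 3913 − 1411 = 2502
unexposed workers with the outcome: 1625 − 1411 = 214
unexposed workers without the outcome: 2450 − 214 = 2236
odds, solvent-exposed workers = 1411/2502 = 0.5639
odds, unexposed workers = 214/2236 = 0.0957
OR = 0.5639 / 0.0957 = 5.89

5.89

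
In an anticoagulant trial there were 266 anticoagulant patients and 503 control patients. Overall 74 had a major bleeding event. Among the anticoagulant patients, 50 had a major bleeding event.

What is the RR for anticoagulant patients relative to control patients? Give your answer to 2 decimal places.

3.94

anticoagulant patients without the outcome: 266 − 50 = 216
control patients with the outcome: 74 − 50 = 24
control patients without the outcome: 503 − 24 = 479
risk, anticoagulant patients = 50/266 = 0.18797
risk, control patients = 24/503 = 0.04771
RR = 0.18797 / 0.04771 = 3.94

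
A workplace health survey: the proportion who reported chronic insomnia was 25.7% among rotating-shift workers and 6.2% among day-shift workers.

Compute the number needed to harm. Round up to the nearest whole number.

absolute risk difference = 0.195000
1 / 0.195000 = 5.128 → round up → 6

NNH ≈ 6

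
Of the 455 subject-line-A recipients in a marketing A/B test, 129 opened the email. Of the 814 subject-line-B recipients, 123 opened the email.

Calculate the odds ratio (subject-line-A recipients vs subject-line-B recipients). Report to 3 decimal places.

OR: 2.223

odds, subject-line-A recipients = 129/326 = 0.3957
odds, subject-line-B recipients = 123/691 = 0.1780
OR = 0.3957 / 0.1780 = 2.223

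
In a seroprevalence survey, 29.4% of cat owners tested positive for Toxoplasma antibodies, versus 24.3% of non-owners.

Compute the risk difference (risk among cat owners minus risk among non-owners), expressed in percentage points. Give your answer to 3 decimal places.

RD ≈ 5.100

risk difference = 0.2940 − 0.2430 = 0.0510 → 5.100 percentage points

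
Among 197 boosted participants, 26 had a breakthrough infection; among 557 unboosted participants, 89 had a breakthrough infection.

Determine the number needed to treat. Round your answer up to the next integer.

36

risk, boosted participants = 26/197 = 0.131980
risk, unboosted participants = 89/557 = 0.159785
absolute risk difference = 0.027805
1 / 0.027805 = 35.965 → round up → 36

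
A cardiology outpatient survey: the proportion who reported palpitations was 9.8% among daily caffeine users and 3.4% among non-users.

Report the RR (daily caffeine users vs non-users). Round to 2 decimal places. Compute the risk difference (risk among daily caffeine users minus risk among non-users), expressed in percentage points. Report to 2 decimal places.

RR = 2.88; RD = 6.40

RR = 0.09800 / 0.03400 = 2.88
risk difference = 0.09800 − 0.03400 = 0.06400 → 6.40 percentage points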